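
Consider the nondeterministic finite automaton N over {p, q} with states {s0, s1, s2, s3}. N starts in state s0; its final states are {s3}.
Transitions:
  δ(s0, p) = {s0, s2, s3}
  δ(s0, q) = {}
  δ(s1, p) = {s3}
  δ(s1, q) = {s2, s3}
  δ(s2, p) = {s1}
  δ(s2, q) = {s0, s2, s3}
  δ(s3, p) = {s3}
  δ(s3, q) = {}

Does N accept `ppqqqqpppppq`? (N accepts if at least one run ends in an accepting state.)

Start: {s0}
read p: {s0, s2, s3}
read p: {s0, s1, s2, s3}
read q: {s0, s2, s3}
read q: {s0, s2, s3}
read q: {s0, s2, s3}
read q: {s0, s2, s3}
read p: {s0, s1, s2, s3}
read p: {s0, s1, s2, s3}
read p: {s0, s1, s2, s3}
read p: {s0, s1, s2, s3}
read p: {s0, s1, s2, s3}
read q: {s0, s2, s3}
Reachable ∩ accepting = {s3} — nonempty.

accepted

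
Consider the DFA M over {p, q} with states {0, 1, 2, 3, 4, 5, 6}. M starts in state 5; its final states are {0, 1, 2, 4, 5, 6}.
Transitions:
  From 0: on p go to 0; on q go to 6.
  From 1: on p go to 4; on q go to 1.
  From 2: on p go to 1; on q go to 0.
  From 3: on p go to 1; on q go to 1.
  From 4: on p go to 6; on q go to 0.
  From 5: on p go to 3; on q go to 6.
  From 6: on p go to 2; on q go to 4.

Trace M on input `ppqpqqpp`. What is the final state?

5 --p--> 3
3 --p--> 1
1 --q--> 1
1 --p--> 4
4 --q--> 0
0 --q--> 6
6 --p--> 2
2 --p--> 1

1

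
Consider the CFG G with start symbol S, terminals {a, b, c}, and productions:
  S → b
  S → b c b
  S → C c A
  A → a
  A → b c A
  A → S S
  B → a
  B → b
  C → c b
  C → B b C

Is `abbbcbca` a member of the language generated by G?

S ⇒ CcA ⇒ BbCcA ⇒ abCcA ⇒ abBbCcA ⇒ abbbCcA ⇒ abbbcbcA ⇒ abbbcbca

yes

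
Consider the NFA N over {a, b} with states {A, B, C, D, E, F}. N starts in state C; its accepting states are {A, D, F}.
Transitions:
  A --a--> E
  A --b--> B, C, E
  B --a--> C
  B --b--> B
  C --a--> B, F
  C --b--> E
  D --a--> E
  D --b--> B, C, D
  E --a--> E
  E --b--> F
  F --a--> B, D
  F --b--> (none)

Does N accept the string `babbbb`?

Start: {C}
read b: {E}
read a: {E}
read b: {F}
read b: {}
The reachable set is empty and stays empty for the remaining 2 symbols.
Reachable ∩ accepting = {} — empty.

rejected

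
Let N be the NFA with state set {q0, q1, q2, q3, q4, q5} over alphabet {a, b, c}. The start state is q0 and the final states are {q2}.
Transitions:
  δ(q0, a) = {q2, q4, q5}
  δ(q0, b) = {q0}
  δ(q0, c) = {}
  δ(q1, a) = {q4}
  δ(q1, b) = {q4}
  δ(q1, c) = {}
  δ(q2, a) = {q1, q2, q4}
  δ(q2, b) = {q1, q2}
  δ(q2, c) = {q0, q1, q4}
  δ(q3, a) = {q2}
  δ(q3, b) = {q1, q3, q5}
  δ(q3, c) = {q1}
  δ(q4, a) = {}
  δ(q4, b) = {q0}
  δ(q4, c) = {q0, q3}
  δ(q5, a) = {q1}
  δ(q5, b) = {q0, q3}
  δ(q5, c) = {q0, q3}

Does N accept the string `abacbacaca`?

accepted

Start: {q0}
read a: {q2, q4, q5}
read b: {q0, q1, q2, q3}
read a: {q1, q2, q4, q5}
read c: {q0, q1, q3, q4}
read b: {q0, q1, q3, q4, q5}
read a: {q1, q2, q4, q5}
read c: {q0, q1, q3, q4}
read a: {q2, q4, q5}
read c: {q0, q1, q3, q4}
read a: {q2, q4, q5}
Reachable ∩ accepting = {q2} — nonempty.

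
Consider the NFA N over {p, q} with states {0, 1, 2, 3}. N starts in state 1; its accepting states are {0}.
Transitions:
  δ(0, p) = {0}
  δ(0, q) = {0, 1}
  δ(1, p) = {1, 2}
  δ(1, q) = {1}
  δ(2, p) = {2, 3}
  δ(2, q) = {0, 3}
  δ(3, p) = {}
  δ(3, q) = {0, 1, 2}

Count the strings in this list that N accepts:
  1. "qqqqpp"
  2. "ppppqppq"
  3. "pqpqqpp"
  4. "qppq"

3

"qqqqpp": rejected
"ppppqppq": accepted
"pqpqqpp": accepted
"qppq": accepted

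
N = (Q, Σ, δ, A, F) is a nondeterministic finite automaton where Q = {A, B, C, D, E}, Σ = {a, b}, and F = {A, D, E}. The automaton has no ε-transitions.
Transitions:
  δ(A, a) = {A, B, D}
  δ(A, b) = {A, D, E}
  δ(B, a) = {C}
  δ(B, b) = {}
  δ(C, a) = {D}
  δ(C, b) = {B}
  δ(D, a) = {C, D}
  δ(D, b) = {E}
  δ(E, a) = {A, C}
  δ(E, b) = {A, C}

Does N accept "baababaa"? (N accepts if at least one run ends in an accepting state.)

accepted

Start: {A}
read b: {A, D, E}
read a: {A, B, C, D}
read a: {A, B, C, D}
read b: {A, B, D, E}
read a: {A, B, C, D}
read b: {A, B, D, E}
read a: {A, B, C, D}
read a: {A, B, C, D}
Reachable ∩ accepting = {A, D} — nonempty.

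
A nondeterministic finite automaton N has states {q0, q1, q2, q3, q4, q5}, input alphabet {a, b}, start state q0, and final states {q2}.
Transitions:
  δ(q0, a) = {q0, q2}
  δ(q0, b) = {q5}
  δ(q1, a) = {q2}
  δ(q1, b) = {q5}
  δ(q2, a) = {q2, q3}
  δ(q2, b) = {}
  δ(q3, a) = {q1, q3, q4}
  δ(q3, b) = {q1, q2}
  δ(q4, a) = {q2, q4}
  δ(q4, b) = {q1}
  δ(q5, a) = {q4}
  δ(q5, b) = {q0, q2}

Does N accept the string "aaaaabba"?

Start: {q0}
read a: {q0, q2}
read a: {q0, q2, q3}
read a: {q0, q1, q2, q3, q4}
read a: {q0, q1, q2, q3, q4}
read a: {q0, q1, q2, q3, q4}
read b: {q1, q2, q5}
read b: {q0, q2, q5}
read a: {q0, q2, q3, q4}
Reachable ∩ accepting = {q2} — nonempty.

accepted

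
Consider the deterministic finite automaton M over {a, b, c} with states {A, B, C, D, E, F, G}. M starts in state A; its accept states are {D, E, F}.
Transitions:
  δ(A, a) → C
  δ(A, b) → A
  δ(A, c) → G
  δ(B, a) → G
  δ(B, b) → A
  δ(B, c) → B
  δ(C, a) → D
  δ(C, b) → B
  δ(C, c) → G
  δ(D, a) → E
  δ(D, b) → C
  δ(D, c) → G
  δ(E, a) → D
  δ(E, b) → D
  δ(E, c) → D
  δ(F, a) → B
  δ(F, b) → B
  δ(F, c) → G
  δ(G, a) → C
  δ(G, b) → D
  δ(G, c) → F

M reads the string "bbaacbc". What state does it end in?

G

A --b--> A
A --b--> A
A --a--> C
C --a--> D
D --c--> G
G --b--> D
D --c--> G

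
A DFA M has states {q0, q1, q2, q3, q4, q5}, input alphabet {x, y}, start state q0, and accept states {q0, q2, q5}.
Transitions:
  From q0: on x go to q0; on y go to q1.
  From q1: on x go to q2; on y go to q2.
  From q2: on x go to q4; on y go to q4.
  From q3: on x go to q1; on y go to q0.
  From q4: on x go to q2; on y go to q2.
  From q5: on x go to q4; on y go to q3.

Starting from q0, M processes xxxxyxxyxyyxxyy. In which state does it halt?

q4

q0 --x--> q0
q0 --x--> q0
q0 --x--> q0
q0 --x--> q0
q0 --y--> q1
q1 --x--> q2
q2 --x--> q4
q4 --y--> q2
q2 --x--> q4
q4 --y--> q2
q2 --y--> q4
q4 --x--> q2
q2 --x--> q4
q4 --y--> q2
q2 --y--> q4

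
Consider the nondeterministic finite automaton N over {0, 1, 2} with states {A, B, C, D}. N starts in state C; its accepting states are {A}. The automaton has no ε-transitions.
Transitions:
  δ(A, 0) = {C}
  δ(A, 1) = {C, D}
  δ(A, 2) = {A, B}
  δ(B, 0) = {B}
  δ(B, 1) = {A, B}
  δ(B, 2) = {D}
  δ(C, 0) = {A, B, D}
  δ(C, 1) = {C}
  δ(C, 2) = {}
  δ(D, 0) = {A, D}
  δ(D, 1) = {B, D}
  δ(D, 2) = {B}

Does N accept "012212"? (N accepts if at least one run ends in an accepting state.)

Start: {C}
read 0: {A, B, D}
read 1: {A, B, C, D}
read 2: {A, B, D}
read 2: {A, B, D}
read 1: {A, B, C, D}
read 2: {A, B, D}
Reachable ∩ accepting = {A} — nonempty.

accepted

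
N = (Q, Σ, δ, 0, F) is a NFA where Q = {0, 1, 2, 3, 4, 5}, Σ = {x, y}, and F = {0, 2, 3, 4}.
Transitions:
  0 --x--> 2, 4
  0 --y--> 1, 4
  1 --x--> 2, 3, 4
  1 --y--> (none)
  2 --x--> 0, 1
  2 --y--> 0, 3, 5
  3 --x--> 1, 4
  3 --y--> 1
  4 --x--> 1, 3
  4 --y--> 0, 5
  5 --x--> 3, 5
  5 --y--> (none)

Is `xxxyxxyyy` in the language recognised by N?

accepted

Start: {0}
read x: {2, 4}
read x: {0, 1, 3}
read x: {1, 2, 3, 4}
read y: {0, 1, 3, 5}
read x: {1, 2, 3, 4, 5}
read x: {0, 1, 2, 3, 4, 5}
read y: {0, 1, 3, 4, 5}
read y: {0, 1, 4, 5}
read y: {0, 1, 4, 5}
Reachable ∩ accepting = {0, 4} — nonempty.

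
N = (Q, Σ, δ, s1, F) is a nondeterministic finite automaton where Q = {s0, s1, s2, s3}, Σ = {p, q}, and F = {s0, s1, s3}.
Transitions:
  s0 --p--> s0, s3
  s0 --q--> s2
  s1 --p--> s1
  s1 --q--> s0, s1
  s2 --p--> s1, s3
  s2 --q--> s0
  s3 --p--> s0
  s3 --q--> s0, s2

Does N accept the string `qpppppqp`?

Start: {s1}
read q: {s0, s1}
read p: {s0, s1, s3}
read p: {s0, s1, s3}
read p: {s0, s1, s3}
read p: {s0, s1, s3}
read p: {s0, s1, s3}
read q: {s0, s1, s2}
read p: {s0, s1, s3}
Reachable ∩ accepting = {s0, s1, s3} — nonempty.

accepted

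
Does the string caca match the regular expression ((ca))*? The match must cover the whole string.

yes

Split into 2 pieces ca · ca; each matches (ca).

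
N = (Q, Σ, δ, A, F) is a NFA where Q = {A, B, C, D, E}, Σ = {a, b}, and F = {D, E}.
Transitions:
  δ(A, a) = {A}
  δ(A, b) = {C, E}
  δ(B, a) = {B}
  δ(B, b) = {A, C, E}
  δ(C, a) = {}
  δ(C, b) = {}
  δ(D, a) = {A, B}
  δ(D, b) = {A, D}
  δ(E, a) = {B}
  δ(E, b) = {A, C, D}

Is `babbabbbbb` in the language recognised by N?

Start: {A}
read b: {C, E}
read a: {B}
read b: {A, C, E}
read b: {A, C, D, E}
read a: {A, B}
read b: {A, C, E}
read b: {A, C, D, E}
read b: {A, C, D, E}
read b: {A, C, D, E}
read b: {A, C, D, E}
Reachable ∩ accepting = {D, E} — nonempty.

accepted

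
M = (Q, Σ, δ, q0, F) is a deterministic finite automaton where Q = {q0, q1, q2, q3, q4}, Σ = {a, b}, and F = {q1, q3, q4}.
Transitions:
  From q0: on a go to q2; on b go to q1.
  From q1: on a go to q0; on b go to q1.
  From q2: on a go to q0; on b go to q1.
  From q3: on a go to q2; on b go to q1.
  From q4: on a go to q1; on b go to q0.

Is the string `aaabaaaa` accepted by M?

q0 --a--> q2
q2 --a--> q0
q0 --a--> q2
q2 --b--> q1
q1 --a--> q0
q0 --a--> q2
q2 --a--> q0
q0 --a--> q2
End in state q2, which is not an accepting state.

rejected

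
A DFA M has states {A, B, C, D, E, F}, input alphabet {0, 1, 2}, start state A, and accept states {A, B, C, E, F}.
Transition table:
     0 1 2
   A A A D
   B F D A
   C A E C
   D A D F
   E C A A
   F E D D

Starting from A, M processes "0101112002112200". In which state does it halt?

A --0--> A
A --1--> A
A --0--> A
A --1--> A
A --1--> A
A --1--> A
A --2--> D
D --0--> A
A --0--> A
A --2--> D
D --1--> D
D --1--> D
D --2--> F
F --2--> D
D --0--> A
A --0--> A

A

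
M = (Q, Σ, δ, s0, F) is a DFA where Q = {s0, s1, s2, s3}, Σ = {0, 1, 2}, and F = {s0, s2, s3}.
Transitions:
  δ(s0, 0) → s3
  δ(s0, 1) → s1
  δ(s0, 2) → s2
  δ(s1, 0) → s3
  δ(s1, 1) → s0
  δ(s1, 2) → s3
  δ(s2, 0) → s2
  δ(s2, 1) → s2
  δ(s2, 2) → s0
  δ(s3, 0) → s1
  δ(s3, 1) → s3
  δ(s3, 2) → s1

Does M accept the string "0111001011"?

rejected

s0 --0--> s3
s3 --1--> s3
s3 --1--> s3
s3 --1--> s3
s3 --0--> s1
s1 --0--> s3
s3 --1--> s3
s3 --0--> s1
s1 --1--> s0
s0 --1--> s1
End in state s1, which is not an accepting state.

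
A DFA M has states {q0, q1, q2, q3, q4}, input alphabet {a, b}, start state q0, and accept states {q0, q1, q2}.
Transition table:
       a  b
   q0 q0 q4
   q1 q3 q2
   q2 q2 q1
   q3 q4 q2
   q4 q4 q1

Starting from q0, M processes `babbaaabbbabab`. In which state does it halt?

q0 --b--> q4
q4 --a--> q4
q4 --b--> q1
q1 --b--> q2
q2 --a--> q2
q2 --a--> q2
q2 --a--> q2
q2 --b--> q1
q1 --b--> q2
q2 --b--> q1
q1 --a--> q3
q3 --b--> q2
q2 --a--> q2
q2 --b--> q1

q1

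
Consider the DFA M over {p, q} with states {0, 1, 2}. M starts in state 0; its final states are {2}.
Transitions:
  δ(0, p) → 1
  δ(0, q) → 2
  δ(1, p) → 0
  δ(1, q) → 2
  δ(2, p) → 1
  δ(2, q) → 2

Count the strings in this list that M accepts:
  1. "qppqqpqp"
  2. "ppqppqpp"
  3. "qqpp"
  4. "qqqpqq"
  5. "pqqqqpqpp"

"qppqqpqp": rejected
"ppqppqpp": rejected
"qqpp": rejected
"qqqpqq": accepted
"pqqqqpqpp": rejected

1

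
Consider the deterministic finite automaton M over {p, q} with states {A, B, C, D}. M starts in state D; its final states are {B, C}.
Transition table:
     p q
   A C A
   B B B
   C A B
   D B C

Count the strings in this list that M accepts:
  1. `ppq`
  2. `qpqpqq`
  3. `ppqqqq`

3

`ppq`: accepted
`qpqpqq`: accepted
`ppqqqq`: accepted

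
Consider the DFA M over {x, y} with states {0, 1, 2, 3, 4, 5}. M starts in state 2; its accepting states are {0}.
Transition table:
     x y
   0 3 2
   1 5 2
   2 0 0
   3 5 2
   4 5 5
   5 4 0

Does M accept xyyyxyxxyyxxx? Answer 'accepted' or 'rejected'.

rejected

2 --x--> 0
0 --y--> 2
2 --y--> 0
0 --y--> 2
2 --x--> 0
0 --y--> 2
2 --x--> 0
0 --x--> 3
3 --y--> 2
2 --y--> 0
0 --x--> 3
3 --x--> 5
5 --x--> 4
End in state 4, which is not an accepting state.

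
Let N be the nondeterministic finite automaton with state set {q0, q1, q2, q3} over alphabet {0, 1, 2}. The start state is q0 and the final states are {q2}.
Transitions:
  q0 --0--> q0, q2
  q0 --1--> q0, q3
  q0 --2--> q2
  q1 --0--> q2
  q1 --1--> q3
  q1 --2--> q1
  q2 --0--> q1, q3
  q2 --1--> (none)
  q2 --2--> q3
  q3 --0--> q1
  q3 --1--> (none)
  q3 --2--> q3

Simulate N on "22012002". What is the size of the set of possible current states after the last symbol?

1

Start: {q0}
read 2: {q2}
read 2: {q3}
read 0: {q1}
read 1: {q3}
read 2: {q3}
read 0: {q1}
read 0: {q2}
read 2: {q3}
Final reachable set {q3} has 1 state.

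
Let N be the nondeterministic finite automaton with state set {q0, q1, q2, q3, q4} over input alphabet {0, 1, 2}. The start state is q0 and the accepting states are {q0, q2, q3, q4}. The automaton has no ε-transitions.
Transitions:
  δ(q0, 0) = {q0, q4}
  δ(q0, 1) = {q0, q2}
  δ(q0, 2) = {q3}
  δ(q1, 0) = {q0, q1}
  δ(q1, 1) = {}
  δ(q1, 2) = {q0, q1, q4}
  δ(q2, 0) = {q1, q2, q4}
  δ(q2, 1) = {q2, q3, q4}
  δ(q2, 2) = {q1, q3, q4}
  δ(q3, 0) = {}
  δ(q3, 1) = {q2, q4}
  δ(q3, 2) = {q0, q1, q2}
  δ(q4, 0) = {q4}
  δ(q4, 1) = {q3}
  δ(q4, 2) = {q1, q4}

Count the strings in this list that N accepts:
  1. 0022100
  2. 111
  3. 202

0022100: accepted
111: accepted
202: rejected

2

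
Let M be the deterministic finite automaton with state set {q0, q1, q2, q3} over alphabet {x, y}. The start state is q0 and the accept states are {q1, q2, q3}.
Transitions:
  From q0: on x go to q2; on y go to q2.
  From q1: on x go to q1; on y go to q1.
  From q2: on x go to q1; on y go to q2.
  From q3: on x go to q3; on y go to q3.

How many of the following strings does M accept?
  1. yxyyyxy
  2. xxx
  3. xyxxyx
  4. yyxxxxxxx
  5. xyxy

5

yxyyyxy: accepted
xxx: accepted
xyxxyx: accepted
yyxxxxxxx: accepted
xyxy: accepted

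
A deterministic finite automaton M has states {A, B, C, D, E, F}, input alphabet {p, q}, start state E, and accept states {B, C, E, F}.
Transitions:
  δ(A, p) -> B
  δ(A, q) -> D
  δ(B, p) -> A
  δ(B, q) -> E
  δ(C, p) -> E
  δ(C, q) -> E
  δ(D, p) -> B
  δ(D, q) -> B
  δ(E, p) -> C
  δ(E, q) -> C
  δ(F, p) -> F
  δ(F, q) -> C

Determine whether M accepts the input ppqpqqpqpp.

accepted

E --p--> C
C --p--> E
E --q--> C
C --p--> E
E --q--> C
C --q--> E
E --p--> C
C --q--> E
E --p--> C
C --p--> E
End in state E, which is an accepting state.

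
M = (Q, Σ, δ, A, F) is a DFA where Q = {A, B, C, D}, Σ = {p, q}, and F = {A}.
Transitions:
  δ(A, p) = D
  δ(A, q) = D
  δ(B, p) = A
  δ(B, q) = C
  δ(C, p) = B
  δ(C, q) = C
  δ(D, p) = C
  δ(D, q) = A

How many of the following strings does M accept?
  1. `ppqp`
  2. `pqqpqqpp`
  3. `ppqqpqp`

1

`ppqp`: rejected
`pqqpqqpp`: accepted
`ppqqpqp`: rejected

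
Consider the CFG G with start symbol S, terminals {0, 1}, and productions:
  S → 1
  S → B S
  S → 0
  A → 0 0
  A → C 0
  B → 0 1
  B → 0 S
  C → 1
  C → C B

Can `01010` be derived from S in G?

S ⇒ BS ⇒ 01S ⇒ 01BS ⇒ 0101S ⇒ 01010

yes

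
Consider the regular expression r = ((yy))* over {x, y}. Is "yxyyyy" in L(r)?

no

yxyyyy cannot be split into zero or more pieces each matching (yy).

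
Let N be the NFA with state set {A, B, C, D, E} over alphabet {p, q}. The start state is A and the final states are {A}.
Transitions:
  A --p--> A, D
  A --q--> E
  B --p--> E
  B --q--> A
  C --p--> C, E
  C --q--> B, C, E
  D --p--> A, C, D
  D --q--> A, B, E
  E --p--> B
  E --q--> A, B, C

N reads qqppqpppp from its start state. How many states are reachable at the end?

Start: {A}
read q: {E}
read q: {A, B, C}
read p: {A, C, D, E}
read p: {A, B, C, D, E}
read q: {A, B, C, E}
read p: {A, B, C, D, E}
read p: {A, B, C, D, E}
read p: {A, B, C, D, E}
read p: {A, B, C, D, E}
Final reachable set {A, B, C, D, E} has 5 states.

5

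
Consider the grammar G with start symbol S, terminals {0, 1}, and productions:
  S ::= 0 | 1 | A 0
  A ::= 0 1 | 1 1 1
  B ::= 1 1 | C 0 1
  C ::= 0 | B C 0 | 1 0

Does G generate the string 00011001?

no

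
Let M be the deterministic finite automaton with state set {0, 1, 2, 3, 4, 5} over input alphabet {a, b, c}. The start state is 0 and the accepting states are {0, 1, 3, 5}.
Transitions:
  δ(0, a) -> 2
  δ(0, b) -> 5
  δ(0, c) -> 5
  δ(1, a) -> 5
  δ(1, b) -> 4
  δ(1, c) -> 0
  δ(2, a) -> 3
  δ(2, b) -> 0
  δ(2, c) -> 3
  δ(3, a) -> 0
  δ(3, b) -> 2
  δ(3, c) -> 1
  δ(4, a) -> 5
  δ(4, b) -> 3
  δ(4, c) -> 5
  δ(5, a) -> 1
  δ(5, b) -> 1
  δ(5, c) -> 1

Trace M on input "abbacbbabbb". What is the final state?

0 --a--> 2
2 --b--> 0
0 --b--> 5
5 --a--> 1
1 --c--> 0
0 --b--> 5
5 --b--> 1
1 --a--> 5
5 --b--> 1
1 --b--> 4
4 --b--> 3

3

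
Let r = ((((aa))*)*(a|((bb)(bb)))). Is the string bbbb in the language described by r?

Split as ε·bbbb: (((aa))*)* matches ε and (a|((bb)(bb))) matches bbbb.

yes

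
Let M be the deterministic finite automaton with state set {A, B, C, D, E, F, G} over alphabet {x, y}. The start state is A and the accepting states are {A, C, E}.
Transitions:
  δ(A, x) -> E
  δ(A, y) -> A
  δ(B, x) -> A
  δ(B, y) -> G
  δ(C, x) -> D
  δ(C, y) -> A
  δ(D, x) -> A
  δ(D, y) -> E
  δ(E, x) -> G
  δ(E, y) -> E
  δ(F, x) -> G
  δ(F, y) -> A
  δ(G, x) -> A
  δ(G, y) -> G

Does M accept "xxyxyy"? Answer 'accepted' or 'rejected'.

accepted

A --x--> E
E --x--> G
G --y--> G
G --x--> A
A --y--> A
A --y--> A
End in state A, which is an accepting state.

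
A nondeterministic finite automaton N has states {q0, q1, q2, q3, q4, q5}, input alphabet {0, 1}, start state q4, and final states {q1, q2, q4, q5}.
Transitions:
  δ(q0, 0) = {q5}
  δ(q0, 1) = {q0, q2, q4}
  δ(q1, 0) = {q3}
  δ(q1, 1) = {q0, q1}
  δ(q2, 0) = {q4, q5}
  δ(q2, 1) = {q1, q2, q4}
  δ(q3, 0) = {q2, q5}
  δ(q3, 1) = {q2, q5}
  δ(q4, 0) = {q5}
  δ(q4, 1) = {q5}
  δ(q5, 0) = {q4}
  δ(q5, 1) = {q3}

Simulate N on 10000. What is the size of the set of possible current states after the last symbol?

Start: {q4}
read 1: {q5}
read 0: {q4}
read 0: {q5}
read 0: {q4}
read 0: {q5}
Final reachable set {q5} has 1 state.

1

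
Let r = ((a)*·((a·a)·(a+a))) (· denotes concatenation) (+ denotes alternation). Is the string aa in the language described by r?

no

No split of aa into u·v has (a)* matching u and ((a·a)·(a+a)) matching v.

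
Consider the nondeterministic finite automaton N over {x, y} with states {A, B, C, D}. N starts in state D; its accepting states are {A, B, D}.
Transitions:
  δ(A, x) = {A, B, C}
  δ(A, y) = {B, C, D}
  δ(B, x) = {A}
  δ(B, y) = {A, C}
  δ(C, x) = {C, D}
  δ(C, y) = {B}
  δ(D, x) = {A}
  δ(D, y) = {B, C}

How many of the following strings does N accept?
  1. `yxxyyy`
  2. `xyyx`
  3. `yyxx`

`yxxyyy`: accepted
`xyyx`: accepted
`yyxx`: accepted

3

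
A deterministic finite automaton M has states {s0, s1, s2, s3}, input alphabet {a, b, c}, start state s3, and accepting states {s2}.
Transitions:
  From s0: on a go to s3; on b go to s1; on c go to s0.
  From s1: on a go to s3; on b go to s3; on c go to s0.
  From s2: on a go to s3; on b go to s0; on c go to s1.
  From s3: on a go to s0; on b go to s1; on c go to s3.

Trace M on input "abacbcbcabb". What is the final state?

s3 --a--> s0
s0 --b--> s1
s1 --a--> s3
s3 --c--> s3
s3 --b--> s1
s1 --c--> s0
s0 --b--> s1
s1 --c--> s0
s0 --a--> s3
s3 --b--> s1
s1 --b--> s3

s3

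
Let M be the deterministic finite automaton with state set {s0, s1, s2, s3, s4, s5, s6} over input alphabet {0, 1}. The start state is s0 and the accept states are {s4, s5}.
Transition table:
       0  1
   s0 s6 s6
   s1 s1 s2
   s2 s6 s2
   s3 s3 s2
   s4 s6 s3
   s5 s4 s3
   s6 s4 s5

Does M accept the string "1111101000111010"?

s0 --1--> s6
s6 --1--> s5
s5 --1--> s3
s3 --1--> s2
s2 --1--> s2
s2 --0--> s6
s6 --1--> s5
s5 --0--> s4
s4 --0--> s6
s6 --0--> s4
s4 --1--> s3
s3 --1--> s2
s2 --1--> s2
s2 --0--> s6
s6 --1--> s5
s5 --0--> s4
End in state s4, which is an accepting state.

accepted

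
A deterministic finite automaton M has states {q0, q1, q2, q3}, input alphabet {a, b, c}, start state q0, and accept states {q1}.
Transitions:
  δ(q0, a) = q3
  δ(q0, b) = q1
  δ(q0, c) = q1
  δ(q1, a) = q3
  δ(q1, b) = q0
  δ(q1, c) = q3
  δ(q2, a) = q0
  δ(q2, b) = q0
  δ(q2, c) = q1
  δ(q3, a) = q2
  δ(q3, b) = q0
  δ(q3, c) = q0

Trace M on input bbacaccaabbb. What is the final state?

q0 --b--> q1
q1 --b--> q0
q0 --a--> q3
q3 --c--> q0
q0 --a--> q3
q3 --c--> q0
q0 --c--> q1
q1 --a--> q3
q3 --a--> q2
q2 --b--> q0
q0 --b--> q1
q1 --b--> q0

q0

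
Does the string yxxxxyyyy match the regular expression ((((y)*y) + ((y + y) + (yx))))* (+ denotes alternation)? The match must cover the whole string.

yxxxxyyyy cannot be split into zero or more pieces each matching (((y)*y)+((y+y)+(yx))).

no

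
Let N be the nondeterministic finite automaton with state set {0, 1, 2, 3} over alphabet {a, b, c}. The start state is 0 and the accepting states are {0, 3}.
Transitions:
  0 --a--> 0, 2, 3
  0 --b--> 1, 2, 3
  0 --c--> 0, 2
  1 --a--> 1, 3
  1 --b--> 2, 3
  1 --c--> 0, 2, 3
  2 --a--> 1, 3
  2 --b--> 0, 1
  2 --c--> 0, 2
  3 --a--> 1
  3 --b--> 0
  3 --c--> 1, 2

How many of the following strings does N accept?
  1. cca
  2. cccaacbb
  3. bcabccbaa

3

cca: accepted
cccaacbb: accepted
bcabccbaa: accepted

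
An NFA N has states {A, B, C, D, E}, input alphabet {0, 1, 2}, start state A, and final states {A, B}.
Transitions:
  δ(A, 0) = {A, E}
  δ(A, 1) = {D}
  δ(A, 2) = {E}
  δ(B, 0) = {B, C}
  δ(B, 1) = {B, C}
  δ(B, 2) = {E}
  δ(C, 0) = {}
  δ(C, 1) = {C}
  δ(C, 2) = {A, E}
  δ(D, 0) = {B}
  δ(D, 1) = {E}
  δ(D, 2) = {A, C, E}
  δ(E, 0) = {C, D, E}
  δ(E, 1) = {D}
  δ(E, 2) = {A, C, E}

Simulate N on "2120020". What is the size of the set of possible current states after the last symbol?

Start: {A}
read 2: {E}
read 1: {D}
read 2: {A, C, E}
read 0: {A, C, D, E}
read 0: {A, B, C, D, E}
read 2: {A, C, E}
read 0: {A, C, D, E}
Final reachable set {A, C, D, E} has 4 states.

4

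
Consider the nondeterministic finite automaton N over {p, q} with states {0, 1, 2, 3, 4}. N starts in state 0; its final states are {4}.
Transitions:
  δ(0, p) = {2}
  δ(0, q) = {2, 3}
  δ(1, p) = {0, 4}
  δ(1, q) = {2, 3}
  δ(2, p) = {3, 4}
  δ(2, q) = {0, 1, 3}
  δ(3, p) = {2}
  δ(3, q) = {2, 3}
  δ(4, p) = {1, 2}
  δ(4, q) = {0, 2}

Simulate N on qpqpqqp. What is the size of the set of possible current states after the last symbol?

Start: {0}
read q: {2, 3}
read p: {2, 3, 4}
read q: {0, 1, 2, 3}
read p: {0, 2, 3, 4}
read q: {0, 1, 2, 3}
read q: {0, 1, 2, 3}
read p: {0, 2, 3, 4}
Final reachable set {0, 2, 3, 4} has 4 states.

4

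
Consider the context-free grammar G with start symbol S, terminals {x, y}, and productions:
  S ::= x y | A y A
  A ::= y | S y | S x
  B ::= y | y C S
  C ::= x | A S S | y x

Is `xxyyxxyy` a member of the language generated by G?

no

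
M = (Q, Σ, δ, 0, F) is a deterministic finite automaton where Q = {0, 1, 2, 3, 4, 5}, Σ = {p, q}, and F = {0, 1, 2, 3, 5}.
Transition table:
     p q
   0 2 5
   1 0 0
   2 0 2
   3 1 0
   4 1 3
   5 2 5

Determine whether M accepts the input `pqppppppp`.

0 --p--> 2
2 --q--> 2
2 --p--> 0
0 --p--> 2
2 --p--> 0
0 --p--> 2
2 --p--> 0
0 --p--> 2
2 --p--> 0
End in state 0, which is an accepting state.

accepted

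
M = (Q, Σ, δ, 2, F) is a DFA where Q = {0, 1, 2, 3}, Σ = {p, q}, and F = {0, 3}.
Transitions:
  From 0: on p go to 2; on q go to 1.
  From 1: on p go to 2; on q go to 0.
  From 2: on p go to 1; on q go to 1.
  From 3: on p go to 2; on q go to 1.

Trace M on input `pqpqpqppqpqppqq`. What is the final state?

2 --p--> 1
1 --q--> 0
0 --p--> 2
2 --q--> 1
1 --p--> 2
2 --q--> 1
1 --p--> 2
2 --p--> 1
1 --q--> 0
0 --p--> 2
2 --q--> 1
1 --p--> 2
2 --p--> 1
1 --q--> 0
0 --q--> 1

1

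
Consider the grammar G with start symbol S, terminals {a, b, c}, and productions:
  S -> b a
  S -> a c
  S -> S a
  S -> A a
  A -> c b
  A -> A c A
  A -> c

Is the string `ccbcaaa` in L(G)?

no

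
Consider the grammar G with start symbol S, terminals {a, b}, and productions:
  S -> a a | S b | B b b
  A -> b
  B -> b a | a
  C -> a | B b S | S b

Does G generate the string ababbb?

no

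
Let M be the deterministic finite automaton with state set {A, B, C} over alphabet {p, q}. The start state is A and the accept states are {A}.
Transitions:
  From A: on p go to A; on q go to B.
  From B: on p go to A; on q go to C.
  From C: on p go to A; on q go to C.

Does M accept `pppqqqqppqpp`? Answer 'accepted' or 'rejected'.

A --p--> A
A --p--> A
A --p--> A
A --q--> B
B --q--> C
C --q--> C
C --q--> C
C --p--> A
A --p--> A
A --q--> B
B --p--> A
A --p--> A
End in state A, which is an accepting state.

accepted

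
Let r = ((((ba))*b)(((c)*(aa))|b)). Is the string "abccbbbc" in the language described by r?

no

No split of abccbbbc into u·v has (((ba))*b) matching u and (((c)*(aa))|b) matching v.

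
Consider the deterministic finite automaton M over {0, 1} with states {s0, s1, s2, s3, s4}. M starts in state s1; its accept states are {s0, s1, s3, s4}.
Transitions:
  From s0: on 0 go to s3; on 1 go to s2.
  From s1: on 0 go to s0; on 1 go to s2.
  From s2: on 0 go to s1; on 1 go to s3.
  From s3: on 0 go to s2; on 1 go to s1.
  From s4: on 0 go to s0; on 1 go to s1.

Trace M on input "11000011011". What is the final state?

s3

s1 --1--> s2
s2 --1--> s3
s3 --0--> s2
s2 --0--> s1
s1 --0--> s0
s0 --0--> s3
s3 --1--> s1
s1 --1--> s2
s2 --0--> s1
s1 --1--> s2
s2 --1--> s3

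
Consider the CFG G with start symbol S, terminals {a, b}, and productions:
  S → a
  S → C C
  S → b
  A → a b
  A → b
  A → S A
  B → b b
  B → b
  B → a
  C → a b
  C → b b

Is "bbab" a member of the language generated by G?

yes

S ⇒ CC ⇒ bbC ⇒ bbab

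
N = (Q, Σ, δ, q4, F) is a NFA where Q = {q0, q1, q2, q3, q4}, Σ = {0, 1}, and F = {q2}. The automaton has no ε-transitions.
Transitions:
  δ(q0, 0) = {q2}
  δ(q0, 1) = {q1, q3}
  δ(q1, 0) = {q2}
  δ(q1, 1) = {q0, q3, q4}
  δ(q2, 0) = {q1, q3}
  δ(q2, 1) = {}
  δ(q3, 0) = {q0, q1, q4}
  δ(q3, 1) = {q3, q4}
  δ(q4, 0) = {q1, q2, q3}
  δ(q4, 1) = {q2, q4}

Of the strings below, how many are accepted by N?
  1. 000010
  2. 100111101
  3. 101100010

000010: accepted
100111101: accepted
101100010: accepted

3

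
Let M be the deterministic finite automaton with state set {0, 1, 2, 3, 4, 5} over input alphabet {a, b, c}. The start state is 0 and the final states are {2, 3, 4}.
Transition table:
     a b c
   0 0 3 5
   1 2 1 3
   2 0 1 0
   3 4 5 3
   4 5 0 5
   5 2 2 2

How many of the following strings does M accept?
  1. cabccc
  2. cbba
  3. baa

2

cabccc: accepted
cbba: accepted
baa: rejected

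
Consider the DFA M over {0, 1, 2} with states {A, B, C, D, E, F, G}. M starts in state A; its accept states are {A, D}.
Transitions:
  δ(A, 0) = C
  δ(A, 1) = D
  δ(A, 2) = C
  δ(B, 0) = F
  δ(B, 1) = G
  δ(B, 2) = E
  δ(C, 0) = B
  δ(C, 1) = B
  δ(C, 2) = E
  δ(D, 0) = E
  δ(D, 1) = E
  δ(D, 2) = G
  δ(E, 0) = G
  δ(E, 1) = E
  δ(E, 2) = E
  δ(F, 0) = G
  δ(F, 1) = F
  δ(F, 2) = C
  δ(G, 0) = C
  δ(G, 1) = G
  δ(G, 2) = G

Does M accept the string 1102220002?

A --1--> D
D --1--> E
E --0--> G
G --2--> G
G --2--> G
G --2--> G
G --0--> C
C --0--> B
B --0--> F
F --2--> C
End in state C, which is not an accepting state.

rejected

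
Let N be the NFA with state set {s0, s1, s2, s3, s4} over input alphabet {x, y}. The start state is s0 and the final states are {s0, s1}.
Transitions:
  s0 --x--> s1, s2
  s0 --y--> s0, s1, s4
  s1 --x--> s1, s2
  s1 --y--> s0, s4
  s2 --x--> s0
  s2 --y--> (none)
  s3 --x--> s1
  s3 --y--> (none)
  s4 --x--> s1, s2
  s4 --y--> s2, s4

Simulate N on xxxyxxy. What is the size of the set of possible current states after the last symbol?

Start: {s0}
read x: {s1, s2}
read x: {s0, s1, s2}
read x: {s0, s1, s2}
read y: {s0, s1, s4}
read x: {s1, s2}
read x: {s0, s1, s2}
read y: {s0, s1, s4}
Final reachable set {s0, s1, s4} has 3 states.

3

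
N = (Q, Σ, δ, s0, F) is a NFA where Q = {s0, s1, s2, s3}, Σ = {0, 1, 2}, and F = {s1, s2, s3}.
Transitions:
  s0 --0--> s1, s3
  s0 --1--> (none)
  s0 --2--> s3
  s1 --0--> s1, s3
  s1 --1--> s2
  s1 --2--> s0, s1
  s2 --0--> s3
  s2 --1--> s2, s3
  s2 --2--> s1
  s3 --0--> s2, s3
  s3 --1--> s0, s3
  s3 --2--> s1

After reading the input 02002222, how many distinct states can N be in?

Start: {s0}
read 0: {s1, s3}
read 2: {s0, s1}
read 0: {s1, s3}
read 0: {s1, s2, s3}
read 2: {s0, s1}
read 2: {s0, s1, s3}
read 2: {s0, s1, s3}
read 2: {s0, s1, s3}
Final reachable set {s0, s1, s3} has 3 states.

3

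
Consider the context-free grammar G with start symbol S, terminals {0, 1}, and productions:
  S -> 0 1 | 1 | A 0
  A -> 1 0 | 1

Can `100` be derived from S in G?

S ⇒ A0 ⇒ 100

yes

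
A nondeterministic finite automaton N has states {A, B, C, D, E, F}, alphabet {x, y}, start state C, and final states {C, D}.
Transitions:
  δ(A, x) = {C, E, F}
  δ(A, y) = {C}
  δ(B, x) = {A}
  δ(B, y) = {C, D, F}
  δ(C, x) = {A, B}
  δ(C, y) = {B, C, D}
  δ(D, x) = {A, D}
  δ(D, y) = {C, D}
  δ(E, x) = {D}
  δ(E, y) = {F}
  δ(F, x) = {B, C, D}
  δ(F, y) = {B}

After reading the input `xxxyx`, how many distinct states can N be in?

4

Start: {C}
read x: {A, B}
read x: {A, C, E, F}
read x: {A, B, C, D, E, F}
read y: {B, C, D, F}
read x: {A, B, C, D}
Final reachable set {A, B, C, D} has 4 states.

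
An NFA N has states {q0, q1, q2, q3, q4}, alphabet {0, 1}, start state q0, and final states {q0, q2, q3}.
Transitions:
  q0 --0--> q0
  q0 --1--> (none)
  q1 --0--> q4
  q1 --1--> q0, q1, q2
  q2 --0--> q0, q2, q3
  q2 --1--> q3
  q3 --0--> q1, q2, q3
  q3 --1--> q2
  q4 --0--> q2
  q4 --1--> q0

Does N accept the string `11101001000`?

Start: {q0}
read 1: {}
The reachable set is empty and stays empty for the remaining 10 symbols.
Reachable ∩ accepting = {} — empty.

rejected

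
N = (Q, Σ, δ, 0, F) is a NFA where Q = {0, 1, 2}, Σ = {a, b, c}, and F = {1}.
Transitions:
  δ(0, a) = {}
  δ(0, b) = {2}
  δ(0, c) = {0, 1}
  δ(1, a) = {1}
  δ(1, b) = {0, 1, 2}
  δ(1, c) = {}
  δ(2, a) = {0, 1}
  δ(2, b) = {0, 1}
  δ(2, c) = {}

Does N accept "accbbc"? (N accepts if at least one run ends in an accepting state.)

rejected

Start: {0}
read a: {}
The reachable set is empty and stays empty for the remaining 5 symbols.
Reachable ∩ accepting = {} — empty.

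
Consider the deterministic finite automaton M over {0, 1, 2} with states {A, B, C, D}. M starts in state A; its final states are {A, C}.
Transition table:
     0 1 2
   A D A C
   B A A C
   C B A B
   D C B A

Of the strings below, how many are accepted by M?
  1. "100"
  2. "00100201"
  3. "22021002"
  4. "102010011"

"100": accepted
"00100201": accepted
"22021002": rejected
"102010011": accepted

3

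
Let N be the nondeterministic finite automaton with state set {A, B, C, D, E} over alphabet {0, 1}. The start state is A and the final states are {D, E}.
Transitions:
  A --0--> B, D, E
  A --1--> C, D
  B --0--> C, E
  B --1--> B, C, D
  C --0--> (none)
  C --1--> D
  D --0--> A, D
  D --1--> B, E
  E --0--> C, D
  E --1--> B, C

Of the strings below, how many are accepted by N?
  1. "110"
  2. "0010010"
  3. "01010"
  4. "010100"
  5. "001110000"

"110": accepted
"0010010": accepted
"01010": accepted
"010100": accepted
"001110000": accepted

5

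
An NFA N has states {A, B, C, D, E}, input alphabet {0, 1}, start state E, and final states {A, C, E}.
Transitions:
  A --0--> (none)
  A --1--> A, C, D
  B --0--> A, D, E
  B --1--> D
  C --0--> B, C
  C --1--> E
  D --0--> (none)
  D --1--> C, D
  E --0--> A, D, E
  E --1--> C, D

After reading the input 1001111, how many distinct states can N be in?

Start: {E}
read 1: {C, D}
read 0: {B, C}
read 0: {A, B, C, D, E}
read 1: {A, C, D, E}
read 1: {A, C, D, E}
read 1: {A, C, D, E}
read 1: {A, C, D, E}
Final reachable set {A, C, D, E} has 4 states.

4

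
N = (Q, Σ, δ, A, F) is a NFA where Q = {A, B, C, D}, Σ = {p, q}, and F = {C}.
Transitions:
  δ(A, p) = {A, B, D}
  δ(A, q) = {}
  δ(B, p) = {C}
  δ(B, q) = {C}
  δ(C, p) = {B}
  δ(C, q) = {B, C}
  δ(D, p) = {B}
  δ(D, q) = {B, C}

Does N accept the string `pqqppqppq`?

Start: {A}
read p: {A, B, D}
read q: {B, C}
read q: {B, C}
read p: {B, C}
read p: {B, C}
read q: {B, C}
read p: {B, C}
read p: {B, C}
read q: {B, C}
Reachable ∩ accepting = {C} — nonempty.

accepted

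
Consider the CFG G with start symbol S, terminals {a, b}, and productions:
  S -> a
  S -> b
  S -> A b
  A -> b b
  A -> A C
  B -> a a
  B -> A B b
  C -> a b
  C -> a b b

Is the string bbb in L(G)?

S ⇒ Ab ⇒ bbb

yes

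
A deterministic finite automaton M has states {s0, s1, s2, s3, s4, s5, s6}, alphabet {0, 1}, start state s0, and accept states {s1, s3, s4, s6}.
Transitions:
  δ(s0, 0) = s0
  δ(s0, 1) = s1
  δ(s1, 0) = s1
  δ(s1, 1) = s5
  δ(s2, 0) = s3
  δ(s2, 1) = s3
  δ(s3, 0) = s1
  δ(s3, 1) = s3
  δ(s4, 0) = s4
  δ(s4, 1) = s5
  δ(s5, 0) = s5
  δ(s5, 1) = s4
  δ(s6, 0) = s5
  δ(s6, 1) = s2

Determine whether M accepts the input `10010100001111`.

accepted

s0 --1--> s1
s1 --0--> s1
s1 --0--> s1
s1 --1--> s5
s5 --0--> s5
s5 --1--> s4
s4 --0--> s4
s4 --0--> s4
s4 --0--> s4
s4 --0--> s4
s4 --1--> s5
s5 --1--> s4
s4 --1--> s5
s5 --1--> s4
End in state s4, which is an accepting state.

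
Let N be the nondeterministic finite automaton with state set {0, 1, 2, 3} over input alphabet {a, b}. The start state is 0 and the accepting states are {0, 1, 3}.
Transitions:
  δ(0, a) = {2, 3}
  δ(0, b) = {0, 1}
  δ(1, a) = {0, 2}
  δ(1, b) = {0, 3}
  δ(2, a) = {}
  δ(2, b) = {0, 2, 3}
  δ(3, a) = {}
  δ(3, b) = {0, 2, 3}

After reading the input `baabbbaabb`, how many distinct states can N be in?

4

Start: {0}
read b: {0, 1}
read a: {0, 2, 3}
read a: {2, 3}
read b: {0, 2, 3}
read b: {0, 1, 2, 3}
read b: {0, 1, 2, 3}
read a: {0, 2, 3}
read a: {2, 3}
read b: {0, 2, 3}
read b: {0, 1, 2, 3}
Final reachable set {0, 1, 2, 3} has 4 states.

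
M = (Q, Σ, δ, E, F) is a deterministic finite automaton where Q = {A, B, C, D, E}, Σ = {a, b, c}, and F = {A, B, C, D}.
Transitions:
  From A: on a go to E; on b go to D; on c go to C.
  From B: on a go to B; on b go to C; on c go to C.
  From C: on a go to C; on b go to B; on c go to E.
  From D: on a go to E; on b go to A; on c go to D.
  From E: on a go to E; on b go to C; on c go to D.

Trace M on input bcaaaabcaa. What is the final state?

E

E --b--> C
C --c--> E
E --a--> E
E --a--> E
E --a--> E
E --a--> E
E --b--> C
C --c--> E
E --a--> E
E --a--> E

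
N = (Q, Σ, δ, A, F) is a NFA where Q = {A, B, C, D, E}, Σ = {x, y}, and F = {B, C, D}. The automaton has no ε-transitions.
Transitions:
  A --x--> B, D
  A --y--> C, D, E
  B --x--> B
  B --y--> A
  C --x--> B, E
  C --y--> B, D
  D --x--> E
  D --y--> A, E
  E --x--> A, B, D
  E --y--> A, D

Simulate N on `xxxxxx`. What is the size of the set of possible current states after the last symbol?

Start: {A}
read x: {B, D}
read x: {B, E}
read x: {A, B, D}
read x: {B, D, E}
read x: {A, B, D, E}
read x: {A, B, D, E}
Final reachable set {A, B, D, E} has 4 states.

4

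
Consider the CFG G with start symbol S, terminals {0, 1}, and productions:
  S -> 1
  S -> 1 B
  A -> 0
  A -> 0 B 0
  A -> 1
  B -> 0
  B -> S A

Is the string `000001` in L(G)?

no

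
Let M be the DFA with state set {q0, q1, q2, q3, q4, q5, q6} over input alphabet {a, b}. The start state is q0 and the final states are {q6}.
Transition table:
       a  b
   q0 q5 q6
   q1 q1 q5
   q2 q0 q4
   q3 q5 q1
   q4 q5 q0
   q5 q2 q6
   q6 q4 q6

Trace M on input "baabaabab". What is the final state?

q0 --b--> q6
q6 --a--> q4
q4 --a--> q5
q5 --b--> q6
q6 --a--> q4
q4 --a--> q5
q5 --b--> q6
q6 --a--> q4
q4 --b--> q0

q0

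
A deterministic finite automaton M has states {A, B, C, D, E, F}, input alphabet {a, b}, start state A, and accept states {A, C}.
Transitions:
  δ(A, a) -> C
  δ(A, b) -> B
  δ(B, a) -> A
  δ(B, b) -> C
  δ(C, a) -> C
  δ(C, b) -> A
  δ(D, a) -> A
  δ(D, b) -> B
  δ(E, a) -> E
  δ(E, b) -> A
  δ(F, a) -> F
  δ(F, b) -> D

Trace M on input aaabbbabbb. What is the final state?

A --a--> C
C --a--> C
C --a--> C
C --b--> A
A --b--> B
B --b--> C
C --a--> C
C --b--> A
A --b--> B
B --b--> C

C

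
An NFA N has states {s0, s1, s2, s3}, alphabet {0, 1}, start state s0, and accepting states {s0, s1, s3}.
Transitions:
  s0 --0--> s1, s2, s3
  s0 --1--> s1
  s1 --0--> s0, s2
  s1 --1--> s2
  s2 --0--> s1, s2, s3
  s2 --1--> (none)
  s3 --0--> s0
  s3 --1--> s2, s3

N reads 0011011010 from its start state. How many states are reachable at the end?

4

Start: {s0}
read 0: {s1, s2, s3}
read 0: {s0, s1, s2, s3}
read 1: {s1, s2, s3}
read 1: {s2, s3}
read 0: {s0, s1, s2, s3}
read 1: {s1, s2, s3}
read 1: {s2, s3}
read 0: {s0, s1, s2, s3}
read 1: {s1, s2, s3}
read 0: {s0, s1, s2, s3}
Final reachable set {s0, s1, s2, s3} has 4 states.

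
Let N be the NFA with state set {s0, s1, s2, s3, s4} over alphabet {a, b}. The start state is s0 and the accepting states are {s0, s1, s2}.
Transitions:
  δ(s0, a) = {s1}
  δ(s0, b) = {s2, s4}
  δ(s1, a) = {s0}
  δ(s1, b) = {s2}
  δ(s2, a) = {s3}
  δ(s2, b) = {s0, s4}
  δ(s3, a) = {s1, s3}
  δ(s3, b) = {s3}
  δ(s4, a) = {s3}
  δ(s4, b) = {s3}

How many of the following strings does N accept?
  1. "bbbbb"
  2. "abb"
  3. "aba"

"bbbbb": accepted
"abb": accepted
"aba": rejected

2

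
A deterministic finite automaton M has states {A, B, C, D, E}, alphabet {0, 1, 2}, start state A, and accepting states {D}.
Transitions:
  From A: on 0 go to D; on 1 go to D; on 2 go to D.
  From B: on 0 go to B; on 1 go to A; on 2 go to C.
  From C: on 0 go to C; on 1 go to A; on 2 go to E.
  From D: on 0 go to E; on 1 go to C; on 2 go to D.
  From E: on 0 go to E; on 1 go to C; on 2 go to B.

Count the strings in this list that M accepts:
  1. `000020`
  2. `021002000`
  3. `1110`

1

`000020`: rejected
`021002000`: rejected
`1110`: accepted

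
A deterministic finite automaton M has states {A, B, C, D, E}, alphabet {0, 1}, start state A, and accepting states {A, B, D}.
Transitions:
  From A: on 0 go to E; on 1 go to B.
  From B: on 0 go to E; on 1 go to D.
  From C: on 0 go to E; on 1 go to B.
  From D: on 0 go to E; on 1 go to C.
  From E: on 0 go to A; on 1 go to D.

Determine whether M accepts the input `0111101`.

A --0--> E
E --1--> D
D --1--> C
C --1--> B
B --1--> D
D --0--> E
E --1--> D
End in state D, which is an accepting state.

accepted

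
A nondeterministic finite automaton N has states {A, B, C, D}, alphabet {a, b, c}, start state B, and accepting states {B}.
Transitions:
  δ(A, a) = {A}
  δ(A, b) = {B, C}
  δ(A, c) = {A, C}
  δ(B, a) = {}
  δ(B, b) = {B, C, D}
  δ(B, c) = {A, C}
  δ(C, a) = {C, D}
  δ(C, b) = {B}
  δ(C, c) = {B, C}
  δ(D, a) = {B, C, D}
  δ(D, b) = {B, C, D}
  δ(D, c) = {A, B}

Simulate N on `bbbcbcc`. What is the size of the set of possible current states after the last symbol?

Start: {B}
read b: {B, C, D}
read b: {B, C, D}
read b: {B, C, D}
read c: {A, B, C}
read b: {B, C, D}
read c: {A, B, C}
read c: {A, B, C}
Final reachable set {A, B, C} has 3 states.

3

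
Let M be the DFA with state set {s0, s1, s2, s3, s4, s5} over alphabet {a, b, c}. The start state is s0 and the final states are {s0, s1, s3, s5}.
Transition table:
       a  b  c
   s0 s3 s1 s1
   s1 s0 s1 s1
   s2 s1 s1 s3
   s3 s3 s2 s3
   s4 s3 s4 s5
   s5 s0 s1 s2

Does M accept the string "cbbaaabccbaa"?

accepted

s0 --c--> s1
s1 --b--> s1
s1 --b--> s1
s1 --a--> s0
s0 --a--> s3
s3 --a--> s3
s3 --b--> s2
s2 --c--> s3
s3 --c--> s3
s3 --b--> s2
s2 --a--> s1
s1 --a--> s0
End in state s0, which is an accepting state.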